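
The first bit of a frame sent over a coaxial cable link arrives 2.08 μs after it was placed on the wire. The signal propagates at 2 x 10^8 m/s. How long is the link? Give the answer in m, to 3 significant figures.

d = s × t_prop = 200000000 × 2.08e-06 = 416 m.

416 m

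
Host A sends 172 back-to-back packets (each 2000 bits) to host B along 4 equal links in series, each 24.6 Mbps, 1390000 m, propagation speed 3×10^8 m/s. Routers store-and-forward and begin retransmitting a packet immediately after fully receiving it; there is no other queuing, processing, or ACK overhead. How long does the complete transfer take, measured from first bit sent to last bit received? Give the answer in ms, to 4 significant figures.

32.76 ms

Per-hop transmission t_tx = L/R = 2000/24600000 = 0.0813008 ms.
Per-hop propagation t_prop = 1390000/300000000 = 4.63333 ms.
Pipeline fill: first packet needs 4·t_tx to clear all hops; remaining 171 packets each add one t_tx.
Total = (4+172-1)·t_tx + 4·t_prop = 175·0.0813008 + 4·4.63333 = 32.76 ms.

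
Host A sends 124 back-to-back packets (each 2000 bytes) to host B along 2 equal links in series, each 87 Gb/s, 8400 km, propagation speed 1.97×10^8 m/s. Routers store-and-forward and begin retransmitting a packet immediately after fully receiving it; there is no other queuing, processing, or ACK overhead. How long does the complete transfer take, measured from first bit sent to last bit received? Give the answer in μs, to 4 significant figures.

Per-hop transmission t_tx = L/R = 16000/87000000000 = 0.183908 μs.
Per-hop propagation t_prop = 8400000/197000000 = 42639.6 μs.
Pipeline fill: first packet needs 2·t_tx to clear all hops; remaining 123 packets each add one t_tx.
Total = (2+124-1)·t_tx + 2·t_prop = 125·0.183908 + 2·42639.6 = 85300 μs.

85300 μs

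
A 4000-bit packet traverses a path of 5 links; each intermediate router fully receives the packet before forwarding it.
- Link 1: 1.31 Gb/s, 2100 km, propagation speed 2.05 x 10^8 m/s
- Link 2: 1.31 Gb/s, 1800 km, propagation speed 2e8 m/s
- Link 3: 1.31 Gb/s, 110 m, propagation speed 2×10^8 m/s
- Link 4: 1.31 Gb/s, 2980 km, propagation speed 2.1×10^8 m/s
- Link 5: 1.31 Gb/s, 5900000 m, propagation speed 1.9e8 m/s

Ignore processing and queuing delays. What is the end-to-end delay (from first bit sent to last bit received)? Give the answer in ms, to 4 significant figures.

Transmission delay per hop = L/R = 4000/1310000000 = 0.00305344 ms; 5 hops → 0.0152672 ms.
Propagation delays (d/s per hop): 10.2439, 9, 0.00055, 14.1905, 31.0526 ms; sum = 64.4876 ms.
End-to-end = 64.50 ms.

64.50 ms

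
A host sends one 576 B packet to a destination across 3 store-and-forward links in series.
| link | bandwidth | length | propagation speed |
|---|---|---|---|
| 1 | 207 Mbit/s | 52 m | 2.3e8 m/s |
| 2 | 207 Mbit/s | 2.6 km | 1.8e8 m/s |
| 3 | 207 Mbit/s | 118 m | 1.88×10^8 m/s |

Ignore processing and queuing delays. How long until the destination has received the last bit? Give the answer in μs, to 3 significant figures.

82.1 μs

L = 576 × 8 = 4608 bits.
Transmission delay per hop = L/R = 4608/207000000 = 22.2609 μs; 3 hops → 66.7826 μs.
Propagation delays (d/s per hop): 0.226087, 14.4444, 0.62766 μs; sum = 15.2982 μs.
End-to-end = 82.1 μs.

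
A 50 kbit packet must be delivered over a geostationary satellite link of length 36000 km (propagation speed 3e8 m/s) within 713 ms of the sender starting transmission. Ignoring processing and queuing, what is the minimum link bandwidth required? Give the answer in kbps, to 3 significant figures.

Propagation delay = 36000000 / 300000000 = 120 ms.
Transmission budget = 713 − 120 = 593 ms.
R ≥ L / t_tx = 50000 bits / 0.593 s = 84.3 kbps.

84.3 kbps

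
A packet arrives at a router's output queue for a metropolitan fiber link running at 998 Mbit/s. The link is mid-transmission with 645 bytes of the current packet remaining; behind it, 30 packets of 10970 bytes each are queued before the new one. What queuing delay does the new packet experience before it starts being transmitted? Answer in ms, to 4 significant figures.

2.643 ms

Each queued packet: L/R = 87760/998000000 = 0.0879359 ms.
30 queued → 2.63808 ms.
Plus remaining 5160 bits of current packet: 0.00517034 ms.
Queuing delay = 2.643 ms.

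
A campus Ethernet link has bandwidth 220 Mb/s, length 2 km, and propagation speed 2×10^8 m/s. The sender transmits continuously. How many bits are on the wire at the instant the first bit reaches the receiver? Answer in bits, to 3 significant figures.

2200 bits

Propagation delay = 2000 / 200000000 = 1e-05 s.
BDP = R × t_prop = 220000000 × 1e-05 = 2200 bits.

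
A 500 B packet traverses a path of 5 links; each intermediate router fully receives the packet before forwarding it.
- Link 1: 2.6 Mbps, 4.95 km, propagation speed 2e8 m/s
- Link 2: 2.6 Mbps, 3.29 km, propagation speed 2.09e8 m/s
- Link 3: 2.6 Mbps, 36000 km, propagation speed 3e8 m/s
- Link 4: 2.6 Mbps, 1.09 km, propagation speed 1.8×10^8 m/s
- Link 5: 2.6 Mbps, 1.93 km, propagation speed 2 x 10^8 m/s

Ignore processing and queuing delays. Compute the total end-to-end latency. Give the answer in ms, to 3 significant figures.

128 ms

L = 500 × 8 = 4000 bits.
Transmission delay per hop = L/R = 4000/2600000 = 1.53846 ms; 5 hops → 7.69231 ms.
Propagation delays (d/s per hop): 0.02475, 0.0157416, 120, 0.00605556, 0.00965 ms; sum = 120.056 ms.
End-to-end = 128 ms.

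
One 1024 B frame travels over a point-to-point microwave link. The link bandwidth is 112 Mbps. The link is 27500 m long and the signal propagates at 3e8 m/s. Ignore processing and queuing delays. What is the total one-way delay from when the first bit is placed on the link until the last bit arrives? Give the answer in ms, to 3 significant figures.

L = 1024 × 8 = 8192 bits.
Transmission delay = L/R = 8192 / 112000000 = 0.0731429 ms.
Propagation delay = d/s = 27500 m / 300000000 m/s = 0.0916667 ms.
Total = 0.165 ms.

0.165 ms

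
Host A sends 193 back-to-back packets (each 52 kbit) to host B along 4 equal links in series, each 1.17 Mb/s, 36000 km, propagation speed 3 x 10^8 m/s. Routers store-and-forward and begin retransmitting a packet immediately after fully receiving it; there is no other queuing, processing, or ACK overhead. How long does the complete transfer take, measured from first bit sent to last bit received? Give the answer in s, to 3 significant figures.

9.19 s

Per-hop transmission t_tx = L/R = 52000/1170000 = 0.0444444 s.
Per-hop propagation t_prop = 36000000/300000000 = 0.12 s.
Pipeline fill: first packet needs 4·t_tx to clear all hops; remaining 192 packets each add one t_tx.
Total = (4+193-1)·t_tx + 4·t_prop = 196·0.0444444 + 4·0.12 = 9.19 s.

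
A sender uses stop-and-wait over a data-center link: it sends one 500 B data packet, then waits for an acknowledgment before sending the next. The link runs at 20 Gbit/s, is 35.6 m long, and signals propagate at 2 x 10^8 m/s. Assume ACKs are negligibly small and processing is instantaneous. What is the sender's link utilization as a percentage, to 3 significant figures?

t_tx = L/R = 4000/20000000000 = 2e-07 s.
t_prop = 35.6/200000000 = 1.78e-07 s; RTT = 3.56e-07 s.
Cycle = t_tx + RTT = 5.56e-07 s.
Utilization = t_tx / cycle = 2e-07/5.56e-07 = 36.0 %.

36.0 %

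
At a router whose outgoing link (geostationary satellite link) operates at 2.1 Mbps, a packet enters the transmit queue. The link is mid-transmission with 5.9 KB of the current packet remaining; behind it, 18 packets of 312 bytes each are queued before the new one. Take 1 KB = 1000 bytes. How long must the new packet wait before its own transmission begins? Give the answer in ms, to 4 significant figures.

Each queued packet: L/R = 2496/2100000 = 1.18857 ms.
18 queued → 21.3943 ms.
Plus remaining 47200 bits of current packet: 22.4762 ms.
Queuing delay = 43.87 ms.

43.87 ms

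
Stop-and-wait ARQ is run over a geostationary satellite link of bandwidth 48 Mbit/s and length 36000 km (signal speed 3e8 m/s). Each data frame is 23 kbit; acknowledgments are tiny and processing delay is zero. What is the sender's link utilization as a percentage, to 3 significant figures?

0.199 %

t_tx = L/R = 23000/48000000 = 0.000479167 s.
t_prop = 36000000/300000000 = 0.12 s; RTT = 0.24 s.
Cycle = t_tx + RTT = 0.240479 s.
Utilization = t_tx / cycle = 0.000479167/0.240479 = 0.199 %.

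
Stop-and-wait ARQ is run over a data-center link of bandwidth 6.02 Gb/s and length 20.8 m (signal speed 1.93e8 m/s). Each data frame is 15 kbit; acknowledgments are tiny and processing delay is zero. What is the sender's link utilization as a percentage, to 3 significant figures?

t_tx = L/R = 15000/6020000000 = 2.49169e-06 s.
t_prop = 20.8/193000000 = 1.07772e-07 s; RTT = 2.15544e-07 s.
Cycle = t_tx + RTT = 2.70724e-06 s.
Utilization = t_tx / cycle = 2.49169e-06/2.70724e-06 = 92.0 %.

92.0 %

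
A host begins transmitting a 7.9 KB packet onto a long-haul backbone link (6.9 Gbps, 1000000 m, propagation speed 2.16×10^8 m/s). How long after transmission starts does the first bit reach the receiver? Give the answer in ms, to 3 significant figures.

First bit experiences only propagation delay: d/s = 1000000/216000000 = 4.63 ms.

4.63 ms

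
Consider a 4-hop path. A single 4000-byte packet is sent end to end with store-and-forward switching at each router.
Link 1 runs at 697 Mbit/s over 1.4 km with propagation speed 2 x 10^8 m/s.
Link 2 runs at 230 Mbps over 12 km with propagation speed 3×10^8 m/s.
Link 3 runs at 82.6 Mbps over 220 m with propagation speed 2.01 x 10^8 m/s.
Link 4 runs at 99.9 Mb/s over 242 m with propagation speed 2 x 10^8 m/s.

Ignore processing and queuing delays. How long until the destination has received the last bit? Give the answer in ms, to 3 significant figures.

L = 4000 × 8 = 32000 bits.
Transmission delays (L/R per hop): 0.045911, 0.13913, 0.387409, 0.32032 ms; sum = 0.892771 ms.
Propagation delays (d/s per hop): 0.007, 0.04, 0.00109453, 0.00121 ms; sum = 0.0493045 ms.
End-to-end = 0.942 ms.

0.942 ms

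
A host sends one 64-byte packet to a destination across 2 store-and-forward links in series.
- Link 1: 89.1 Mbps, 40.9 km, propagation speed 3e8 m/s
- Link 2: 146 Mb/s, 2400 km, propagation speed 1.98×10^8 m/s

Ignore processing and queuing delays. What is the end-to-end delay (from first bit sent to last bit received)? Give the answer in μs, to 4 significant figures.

12270 μs

L = 64 × 8 = 512 bits.
Transmission delays (L/R per hop): 5.74635, 3.50685 μs; sum = 9.2532 μs.
Propagation delays (d/s per hop): 136.333, 12121.2 μs; sum = 12257.5 μs.
End-to-end = 12270 μs.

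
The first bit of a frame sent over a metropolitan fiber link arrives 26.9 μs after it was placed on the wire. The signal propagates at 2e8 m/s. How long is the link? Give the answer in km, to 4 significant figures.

5.380 km

d = s × t_prop = 200000000 × 2.69e-05 = 5.380 km.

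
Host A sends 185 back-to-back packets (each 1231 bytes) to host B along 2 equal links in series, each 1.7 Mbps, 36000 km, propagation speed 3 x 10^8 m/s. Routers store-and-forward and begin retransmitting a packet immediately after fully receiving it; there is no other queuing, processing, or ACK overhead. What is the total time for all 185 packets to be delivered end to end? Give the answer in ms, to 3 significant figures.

Per-hop transmission t_tx = L/R = 9848/1700000 = 5.79294 ms.
Per-hop propagation t_prop = 36000000/300000000 = 120 ms.
Pipeline fill: first packet needs 2·t_tx to clear all hops; remaining 184 packets each add one t_tx.
Total = (2+185-1)·t_tx + 2·t_prop = 186·5.79294 + 2·120 = 1320 ms.

1320 ms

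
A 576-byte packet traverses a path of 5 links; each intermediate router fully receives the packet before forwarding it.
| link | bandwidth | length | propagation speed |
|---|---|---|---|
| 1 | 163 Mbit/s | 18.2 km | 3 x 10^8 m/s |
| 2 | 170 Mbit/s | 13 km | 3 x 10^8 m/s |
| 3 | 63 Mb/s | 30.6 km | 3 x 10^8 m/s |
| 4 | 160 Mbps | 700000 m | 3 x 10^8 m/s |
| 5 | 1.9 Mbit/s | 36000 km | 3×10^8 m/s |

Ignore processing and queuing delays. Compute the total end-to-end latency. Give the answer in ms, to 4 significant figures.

L = 576 × 8 = 4608 bits.
Transmission delays (L/R per hop): 0.0282699, 0.0271059, 0.0731429, 0.0288, 2.42526 ms; sum = 2.58258 ms.
Propagation delays (d/s per hop): 0.0606667, 0.0433333, 0.102, 2.33333, 120 ms; sum = 122.539 ms.
End-to-end = 125.1 ms.

125.1 ms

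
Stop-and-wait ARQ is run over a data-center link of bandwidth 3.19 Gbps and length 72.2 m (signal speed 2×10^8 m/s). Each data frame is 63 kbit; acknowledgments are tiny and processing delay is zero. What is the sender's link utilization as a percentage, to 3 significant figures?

96.5 %

t_tx = L/R = 63000/3190000000 = 1.97492e-05 s.
t_prop = 72.2/200000000 = 3.61e-07 s; RTT = 7.22e-07 s.
Cycle = t_tx + RTT = 2.04712e-05 s.
Utilization = t_tx / cycle = 1.97492e-05/2.04712e-05 = 96.5 %.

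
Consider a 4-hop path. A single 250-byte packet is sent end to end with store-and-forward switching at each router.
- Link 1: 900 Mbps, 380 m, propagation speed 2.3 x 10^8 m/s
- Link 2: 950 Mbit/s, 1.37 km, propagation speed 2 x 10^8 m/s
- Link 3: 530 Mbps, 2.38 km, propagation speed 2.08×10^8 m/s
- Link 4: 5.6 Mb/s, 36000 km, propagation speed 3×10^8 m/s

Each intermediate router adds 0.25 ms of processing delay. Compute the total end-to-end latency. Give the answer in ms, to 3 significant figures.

L = 250 × 8 = 2000 bits.
Transmission delays (L/R per hop): 0.00222222, 0.00210526, 0.00377358, 0.357143 ms; sum = 0.365244 ms.
Propagation delays (d/s per hop): 0.00165217, 0.00685, 0.0114423, 120 ms; sum = 120.02 ms.
Processing at 3 router(s): 3 × 0.25 ms = 0.75 ms.
End-to-end = 121 ms.

121 ms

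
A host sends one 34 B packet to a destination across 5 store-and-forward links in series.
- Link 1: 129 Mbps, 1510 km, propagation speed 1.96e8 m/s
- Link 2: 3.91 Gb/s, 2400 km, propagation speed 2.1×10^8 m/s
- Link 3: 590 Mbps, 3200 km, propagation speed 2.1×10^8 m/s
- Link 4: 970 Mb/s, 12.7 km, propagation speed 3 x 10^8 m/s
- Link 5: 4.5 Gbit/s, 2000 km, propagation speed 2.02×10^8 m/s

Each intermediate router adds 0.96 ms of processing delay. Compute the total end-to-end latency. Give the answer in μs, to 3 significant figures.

48200 μs

L = 34 × 8 = 272 bits.
Transmission delays (L/R per hop): 2.10853, 0.0695652, 0.461017, 0.280412, 0.0604444 μs; sum = 2.97997 μs.
Propagation delays (d/s per hop): 7704.08, 11428.6, 15238.1, 42.3333, 9900.99 μs; sum = 44314.1 μs.
Processing at 4 router(s): 4 × 0.96 ms = 3840 μs.
End-to-end = 48200 μs.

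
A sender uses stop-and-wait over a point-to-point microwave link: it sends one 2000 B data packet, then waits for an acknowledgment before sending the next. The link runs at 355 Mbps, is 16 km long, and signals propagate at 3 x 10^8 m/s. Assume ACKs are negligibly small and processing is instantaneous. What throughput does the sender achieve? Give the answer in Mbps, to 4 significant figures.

t_tx = L/R = 16000/355000000 = 4.50704e-05 s.
t_prop = 16000/300000000 = 5.33333e-05 s; RTT = 0.000106667 s.
Cycle = t_tx + RTT = 0.000151737 s.
Throughput = L / cycle = 16000 / 0.000151737 = 105.4 Mbps.

105.4 Mbps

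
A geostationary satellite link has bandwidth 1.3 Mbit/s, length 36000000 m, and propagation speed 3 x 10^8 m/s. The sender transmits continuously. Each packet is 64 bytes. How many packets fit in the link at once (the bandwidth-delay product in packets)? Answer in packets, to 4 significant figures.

Propagation delay = 36000000 / 300000000 = 0.12 s.
BDP = R × t_prop = 1300000 × 0.12 = 156000 bits.
In packets of 512 bits: 304.7 packets.

304.7 packets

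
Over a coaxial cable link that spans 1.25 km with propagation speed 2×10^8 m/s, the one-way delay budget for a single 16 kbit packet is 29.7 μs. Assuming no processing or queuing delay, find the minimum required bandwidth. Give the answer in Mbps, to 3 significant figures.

Propagation delay = 1250 / 200000000 = 6.25 μs.
Transmission budget = 29.7 − 6.25 = 23.45 μs.
R ≥ L / t_tx = 16000 bits / 2.345e-05 s = 682 Mbps.

682 Mbps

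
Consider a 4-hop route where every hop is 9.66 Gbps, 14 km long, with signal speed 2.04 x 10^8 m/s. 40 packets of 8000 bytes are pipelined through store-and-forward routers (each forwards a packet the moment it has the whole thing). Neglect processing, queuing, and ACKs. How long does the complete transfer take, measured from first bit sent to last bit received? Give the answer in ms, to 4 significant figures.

0.5594 ms

Per-hop transmission t_tx = L/R = 64000/9660000000 = 0.00662526 ms.
Per-hop propagation t_prop = 14000/204000000 = 0.0686275 ms.
Pipeline fill: first packet needs 4·t_tx to clear all hops; remaining 39 packets each add one t_tx.
Total = (4+40-1)·t_tx + 4·t_prop = 43·0.00662526 + 4·0.0686275 = 0.5594 ms.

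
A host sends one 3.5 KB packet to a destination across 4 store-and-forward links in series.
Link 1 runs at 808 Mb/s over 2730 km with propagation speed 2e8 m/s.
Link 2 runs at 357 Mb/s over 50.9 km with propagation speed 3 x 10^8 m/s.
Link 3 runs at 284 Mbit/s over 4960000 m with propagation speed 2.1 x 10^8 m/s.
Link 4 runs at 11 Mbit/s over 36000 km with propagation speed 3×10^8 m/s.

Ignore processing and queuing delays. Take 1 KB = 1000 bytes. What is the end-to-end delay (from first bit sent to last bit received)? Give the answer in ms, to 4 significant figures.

160.2 ms

L = 28000 bits.
Transmission delays (L/R per hop): 0.0346535, 0.0784314, 0.0985915, 2.54545 ms; sum = 2.75713 ms.
Propagation delays (d/s per hop): 13.65, 0.169667, 23.619, 120 ms; sum = 157.439 ms.
End-to-end = 160.2 ms.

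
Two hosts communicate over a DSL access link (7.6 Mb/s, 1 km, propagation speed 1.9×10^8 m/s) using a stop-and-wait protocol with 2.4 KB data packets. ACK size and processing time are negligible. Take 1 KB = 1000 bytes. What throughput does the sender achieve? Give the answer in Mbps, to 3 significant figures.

t_tx = L/R = 19200/7600000 = 0.00252632 s.
t_prop = 1000/190000000 = 5.26316e-06 s; RTT = 1.05263e-05 s.
Cycle = t_tx + RTT = 0.00253684 s.
Throughput = L / cycle = 19200 / 0.00253684 = 7.57 Mbps.

7.57 Mbps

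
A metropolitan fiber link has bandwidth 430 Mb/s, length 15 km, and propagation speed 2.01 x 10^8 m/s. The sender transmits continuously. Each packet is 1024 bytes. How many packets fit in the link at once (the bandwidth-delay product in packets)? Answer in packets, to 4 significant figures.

3.917 packets

Propagation delay = 15000 / 2.01e+08 = 7.46269e-05 s.
BDP = R × t_prop = 430000000 × 7.46269e-05 = 32089.6 bits.
In packets of 8192 bits: 3.917 packets.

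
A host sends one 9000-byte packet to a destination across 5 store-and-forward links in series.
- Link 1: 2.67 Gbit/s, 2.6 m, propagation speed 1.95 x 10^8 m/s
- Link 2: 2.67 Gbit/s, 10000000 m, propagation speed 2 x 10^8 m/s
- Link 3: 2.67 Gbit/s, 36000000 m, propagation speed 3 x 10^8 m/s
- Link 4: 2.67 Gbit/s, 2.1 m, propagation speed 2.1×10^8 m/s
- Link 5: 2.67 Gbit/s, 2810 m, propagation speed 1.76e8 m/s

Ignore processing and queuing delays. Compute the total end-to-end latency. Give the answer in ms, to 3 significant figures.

L = 9000 × 8 = 72000 bits.
Transmission delay per hop = L/R = 72000/2670000000 = 0.0269663 ms; 5 hops → 0.134831 ms.
Propagation delays (d/s per hop): 1.33333e-05, 50, 120, 1e-05, 0.0159659 ms; sum = 170.016 ms.
End-to-end = 170 ms.

170 ms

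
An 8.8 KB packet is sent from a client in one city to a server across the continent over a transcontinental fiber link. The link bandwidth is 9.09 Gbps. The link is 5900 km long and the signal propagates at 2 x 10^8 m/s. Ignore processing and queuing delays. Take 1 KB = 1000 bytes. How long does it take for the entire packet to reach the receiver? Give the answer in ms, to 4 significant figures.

29.51 ms

L = 70400 bits.
Transmission delay = L/R = 70400 / 9090000000 = 0.00774477 ms.
Propagation delay = d/s = 5900000 m / 200000000 m/s = 29.5 ms.
Total = 29.51 ms.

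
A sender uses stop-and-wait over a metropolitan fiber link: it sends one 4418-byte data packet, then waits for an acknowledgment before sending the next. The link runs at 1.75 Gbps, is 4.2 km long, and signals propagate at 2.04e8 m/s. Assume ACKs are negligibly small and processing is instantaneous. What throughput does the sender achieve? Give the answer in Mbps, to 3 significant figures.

576 Mbps

t_tx = L/R = 35344/1750000000 = 2.01966e-05 s.
t_prop = 4200/204000000 = 2.05882e-05 s; RTT = 4.11765e-05 s.
Cycle = t_tx + RTT = 6.1373e-05 s.
Throughput = L / cycle = 35344 / 6.1373e-05 = 576 Mbps.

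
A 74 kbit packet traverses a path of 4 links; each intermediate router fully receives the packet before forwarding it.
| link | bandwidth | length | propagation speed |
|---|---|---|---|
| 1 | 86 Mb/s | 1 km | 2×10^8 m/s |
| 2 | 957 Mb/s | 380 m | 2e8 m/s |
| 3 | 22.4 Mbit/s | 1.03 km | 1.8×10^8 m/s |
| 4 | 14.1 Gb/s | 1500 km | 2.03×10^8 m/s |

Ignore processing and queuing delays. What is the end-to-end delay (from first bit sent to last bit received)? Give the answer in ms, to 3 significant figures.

11.6 ms

L = 74000 bits.
Transmission delays (L/R per hop): 0.860465, 0.077325, 3.30357, 0.00524823 ms; sum = 4.24661 ms.
Propagation delays (d/s per hop): 0.005, 0.0019, 0.00572222, 7.38916 ms; sum = 7.40178 ms.
End-to-end = 11.6 ms.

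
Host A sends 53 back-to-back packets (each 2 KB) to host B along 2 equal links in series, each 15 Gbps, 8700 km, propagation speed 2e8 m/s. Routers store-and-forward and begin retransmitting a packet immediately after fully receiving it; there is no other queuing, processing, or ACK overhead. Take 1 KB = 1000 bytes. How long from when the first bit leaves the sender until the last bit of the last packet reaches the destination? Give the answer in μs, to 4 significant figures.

Per-hop transmission t_tx = L/R = 16000/15000000000 = 1.06667 μs.
Per-hop propagation t_prop = 8700000/200000000 = 43500 μs.
Pipeline fill: first packet needs 2·t_tx to clear all hops; remaining 52 packets each add one t_tx.
Total = (2+53-1)·t_tx + 2·t_prop = 54·1.06667 + 2·43500 = 87060 μs.

87060 μs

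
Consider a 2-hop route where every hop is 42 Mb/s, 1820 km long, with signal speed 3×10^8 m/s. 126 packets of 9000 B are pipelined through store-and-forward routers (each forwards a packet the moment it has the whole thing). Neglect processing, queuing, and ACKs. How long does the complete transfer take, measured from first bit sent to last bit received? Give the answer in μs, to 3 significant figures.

Per-hop transmission t_tx = L/R = 72000/42000000 = 1714.29 μs.
Per-hop propagation t_prop = 1820000/300000000 = 6066.67 μs.
Pipeline fill: first packet needs 2·t_tx to clear all hops; remaining 125 packets each add one t_tx.
Total = (2+126-1)·t_tx + 2·t_prop = 127·1714.29 + 2·6066.67 = 230000 μs.

230000 μs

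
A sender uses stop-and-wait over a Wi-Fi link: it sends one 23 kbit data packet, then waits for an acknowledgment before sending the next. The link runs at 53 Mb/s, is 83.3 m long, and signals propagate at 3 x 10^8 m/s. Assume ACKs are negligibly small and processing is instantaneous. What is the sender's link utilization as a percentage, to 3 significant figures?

99.9 %

t_tx = L/R = 23000/53000000 = 0.000433962 s.
t_prop = 83.3/300000000 = 2.77667e-07 s; RTT = 5.55333e-07 s.
Cycle = t_tx + RTT = 0.000434518 s.
Utilization = t_tx / cycle = 0.000433962/0.000434518 = 99.9 %.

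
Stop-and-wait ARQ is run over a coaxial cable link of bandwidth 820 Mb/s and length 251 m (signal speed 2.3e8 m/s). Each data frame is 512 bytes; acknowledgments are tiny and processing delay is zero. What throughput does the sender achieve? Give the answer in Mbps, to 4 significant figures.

570.7 Mbps

t_tx = L/R = 4096/820000000 = 4.99512e-06 s.
t_prop = 251/2.3e+08 = 1.0913e-06 s; RTT = 2.18261e-06 s.
Cycle = t_tx + RTT = 7.17773e-06 s.
Throughput = L / cycle = 4096 / 7.17773e-06 = 570.7 Mbps.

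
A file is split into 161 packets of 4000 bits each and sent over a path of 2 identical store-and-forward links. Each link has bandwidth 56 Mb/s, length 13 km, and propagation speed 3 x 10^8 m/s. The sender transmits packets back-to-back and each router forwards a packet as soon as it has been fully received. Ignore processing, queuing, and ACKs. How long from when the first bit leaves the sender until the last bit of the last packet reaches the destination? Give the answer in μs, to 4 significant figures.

11660 μs

Per-hop transmission t_tx = L/R = 4000/56000000 = 71.4286 μs.
Per-hop propagation t_prop = 13000/300000000 = 43.3333 μs.
Pipeline fill: first packet needs 2·t_tx to clear all hops; remaining 160 packets each add one t_tx.
Total = (2+161-1)·t_tx + 2·t_prop = 162·71.4286 + 2·43.3333 = 11660 μs.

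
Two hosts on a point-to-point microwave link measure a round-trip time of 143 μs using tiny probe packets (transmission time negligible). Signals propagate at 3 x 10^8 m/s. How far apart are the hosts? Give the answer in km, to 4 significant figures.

21.45 km

One-way propagation = RTT/2 = 71.5 μs.
d = s × t = 300000000 × 7.15e-05 = 21.45 km.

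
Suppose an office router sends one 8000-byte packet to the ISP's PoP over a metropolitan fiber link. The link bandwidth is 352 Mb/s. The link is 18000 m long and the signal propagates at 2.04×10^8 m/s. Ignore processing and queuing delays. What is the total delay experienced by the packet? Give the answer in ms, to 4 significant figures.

L = 8000 × 8 = 64000 bits.
Transmission delay = L/R = 64000 / 352000000 = 0.181818 ms.
Propagation delay = d/s = 18000 m / 204000000 m/s = 0.0882353 ms.
Total = 0.2701 ms.

0.2701 ms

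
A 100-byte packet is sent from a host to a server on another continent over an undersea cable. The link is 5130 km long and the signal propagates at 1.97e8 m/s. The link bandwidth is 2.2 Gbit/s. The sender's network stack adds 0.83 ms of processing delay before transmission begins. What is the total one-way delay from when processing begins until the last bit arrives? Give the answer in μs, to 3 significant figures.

L = 100 × 8 = 800 bits.
Transmission delay = L/R = 800 / 2200000000 = 0.363636 μs.
Propagation delay = d/s = 5130000 m / 197000000 m/s = 26040.6 μs.
Plus processing delay 0.83 ms = 830 μs.
Total = 26900 μs.

26900 μs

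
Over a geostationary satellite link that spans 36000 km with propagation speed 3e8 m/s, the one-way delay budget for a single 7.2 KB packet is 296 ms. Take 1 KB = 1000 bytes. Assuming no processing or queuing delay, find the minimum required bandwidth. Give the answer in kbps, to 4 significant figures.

L = 57600 bits.
Propagation delay = 36000000 / 300000000 = 120 ms.
Transmission budget = 296 − 120 = 176 ms.
R ≥ L / t_tx = 57600 bits / 0.176 s = 327.3 kbps.

327.3 kbps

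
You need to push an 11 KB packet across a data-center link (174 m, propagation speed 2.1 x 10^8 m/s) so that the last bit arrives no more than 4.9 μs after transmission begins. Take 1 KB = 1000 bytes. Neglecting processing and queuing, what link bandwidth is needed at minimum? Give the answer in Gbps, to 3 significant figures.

21.6 Gbps

L = 88000 bits.
Propagation delay = 174 / 210000000 = 0.828571 μs.
Transmission budget = 4.9 − 0.828571 = 4.07143 μs.
R ≥ L / t_tx = 88000 bits / 4.07143e-06 s = 21.6 Gbps.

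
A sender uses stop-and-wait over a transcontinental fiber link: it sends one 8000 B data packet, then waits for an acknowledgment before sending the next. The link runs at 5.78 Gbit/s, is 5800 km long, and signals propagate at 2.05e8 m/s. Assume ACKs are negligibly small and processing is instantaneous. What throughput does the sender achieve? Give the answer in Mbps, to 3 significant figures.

t_tx = L/R = 64000/5780000000 = 1.10727e-05 s.
t_prop = 5800000/2.05e+08 = 0.0282927 s; RTT = 0.0565854 s.
Cycle = t_tx + RTT = 0.0565964 s.
Throughput = L / cycle = 64000 / 0.0565964 = 1.13 Mbps.

1.13 Mbps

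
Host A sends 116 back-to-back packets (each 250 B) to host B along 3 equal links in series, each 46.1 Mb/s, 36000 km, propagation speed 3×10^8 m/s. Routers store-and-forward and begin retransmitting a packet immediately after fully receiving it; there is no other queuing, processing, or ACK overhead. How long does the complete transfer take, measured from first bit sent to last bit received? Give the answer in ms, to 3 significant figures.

365 ms

Per-hop transmission t_tx = L/R = 2000/46100000 = 0.0433839 ms.
Per-hop propagation t_prop = 36000000/300000000 = 120 ms.
Pipeline fill: first packet needs 3·t_tx to clear all hops; remaining 115 packets each add one t_tx.
Total = (3+116-1)·t_tx + 3·t_prop = 118·0.0433839 + 3·120 = 365 ms.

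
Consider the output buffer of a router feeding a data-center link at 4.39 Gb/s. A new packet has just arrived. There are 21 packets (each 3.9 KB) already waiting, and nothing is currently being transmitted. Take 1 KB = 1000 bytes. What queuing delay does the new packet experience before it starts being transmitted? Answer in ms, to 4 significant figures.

Each queued packet: L/R = 31200/4390000000 = 0.00710706 ms.
21 queued → 0.149248 ms.
Queuing delay = 0.1492 ms.

0.1492 ms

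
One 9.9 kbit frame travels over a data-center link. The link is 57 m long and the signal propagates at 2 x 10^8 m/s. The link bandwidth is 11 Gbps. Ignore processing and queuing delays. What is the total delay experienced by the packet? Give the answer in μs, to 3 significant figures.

L = 9900 bits.
Transmission delay = L/R = 9900 / 11000000000 = 0.9 μs.
Propagation delay = d/s = 57 m / 200000000 m/s = 0.285 μs.
Total = 1.19 μs.

1.19 μs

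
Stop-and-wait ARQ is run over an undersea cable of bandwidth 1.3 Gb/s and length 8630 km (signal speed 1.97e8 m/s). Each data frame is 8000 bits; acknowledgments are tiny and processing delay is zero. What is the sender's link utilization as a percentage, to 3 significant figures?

t_tx = L/R = 8000/1300000000 = 6.15385e-06 s.
t_prop = 8630000/197000000 = 0.0438071 s; RTT = 0.0876142 s.
Cycle = t_tx + RTT = 0.0876204 s.
Utilization = t_tx / cycle = 6.15385e-06/0.0876204 = 0.00702 %.

0.00702 %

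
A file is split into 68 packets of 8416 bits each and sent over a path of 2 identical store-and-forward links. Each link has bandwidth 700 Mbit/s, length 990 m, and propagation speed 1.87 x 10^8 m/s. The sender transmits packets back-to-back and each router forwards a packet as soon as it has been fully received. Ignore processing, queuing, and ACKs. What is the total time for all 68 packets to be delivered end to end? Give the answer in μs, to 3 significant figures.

840 μs

Per-hop transmission t_tx = L/R = 8416/700000000 = 12.0229 μs.
Per-hop propagation t_prop = 990/187000000 = 5.29412 μs.
Pipeline fill: first packet needs 2·t_tx to clear all hops; remaining 67 packets each add one t_tx.
Total = (2+68-1)·t_tx + 2·t_prop = 69·12.0229 + 2·5.29412 = 840 μs.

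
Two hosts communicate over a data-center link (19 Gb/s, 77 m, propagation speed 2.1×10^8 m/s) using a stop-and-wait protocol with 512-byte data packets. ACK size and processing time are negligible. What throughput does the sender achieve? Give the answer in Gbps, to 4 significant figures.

t_tx = L/R = 4096/19000000000 = 2.15579e-07 s.
t_prop = 77/210000000 = 3.66667e-07 s; RTT = 7.33333e-07 s.
Cycle = t_tx + RTT = 9.48912e-07 s.
Throughput = L / cycle = 4096 / 9.48912e-07 = 4.317 Gbps.

4.317 Gbps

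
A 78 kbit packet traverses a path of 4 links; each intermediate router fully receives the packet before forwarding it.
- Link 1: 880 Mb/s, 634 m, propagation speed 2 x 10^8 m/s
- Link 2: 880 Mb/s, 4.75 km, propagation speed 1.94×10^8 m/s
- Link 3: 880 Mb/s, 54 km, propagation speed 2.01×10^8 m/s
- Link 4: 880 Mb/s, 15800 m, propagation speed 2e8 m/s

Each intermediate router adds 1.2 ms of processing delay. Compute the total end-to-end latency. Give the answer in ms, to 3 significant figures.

4.33 ms

L = 78000 bits.
Transmission delay per hop = L/R = 78000/880000000 = 0.0886364 ms; 4 hops → 0.354545 ms.
Propagation delays (d/s per hop): 0.00317, 0.0244845, 0.268657, 0.079 ms; sum = 0.375311 ms.
Processing at 3 router(s): 3 × 1.2 ms = 3.6 ms.
End-to-end = 4.33 ms.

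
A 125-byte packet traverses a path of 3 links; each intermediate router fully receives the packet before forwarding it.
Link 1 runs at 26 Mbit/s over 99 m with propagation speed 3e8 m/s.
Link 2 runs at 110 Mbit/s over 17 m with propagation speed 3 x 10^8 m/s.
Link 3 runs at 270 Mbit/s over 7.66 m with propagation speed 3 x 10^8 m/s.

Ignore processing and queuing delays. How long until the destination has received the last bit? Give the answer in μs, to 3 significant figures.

L = 125 × 8 = 1000 bits.
Transmission delays (L/R per hop): 38.4615, 9.09091, 3.7037 μs; sum = 51.2562 μs.
Propagation delays (d/s per hop): 0.33, 0.0566667, 0.0255333 μs; sum = 0.4122 μs.
End-to-end = 51.7 μs.

51.7 μs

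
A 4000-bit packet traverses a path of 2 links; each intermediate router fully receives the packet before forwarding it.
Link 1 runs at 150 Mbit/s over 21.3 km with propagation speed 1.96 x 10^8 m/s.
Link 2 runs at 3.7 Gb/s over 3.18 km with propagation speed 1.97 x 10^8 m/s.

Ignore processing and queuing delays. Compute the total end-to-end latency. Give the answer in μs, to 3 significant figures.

Transmission delays (L/R per hop): 26.6667, 1.08108 μs; sum = 27.7477 μs.
Propagation delays (d/s per hop): 108.673, 16.1421 μs; sum = 124.816 μs.
End-to-end = 153 μs.

153 μs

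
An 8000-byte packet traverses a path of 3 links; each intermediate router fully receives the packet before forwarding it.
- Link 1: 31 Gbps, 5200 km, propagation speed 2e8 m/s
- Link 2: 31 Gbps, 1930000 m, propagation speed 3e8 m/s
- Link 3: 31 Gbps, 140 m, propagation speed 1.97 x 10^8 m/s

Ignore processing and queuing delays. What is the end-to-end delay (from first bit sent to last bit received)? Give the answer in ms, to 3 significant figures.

32.4 ms

L = 8000 × 8 = 64000 bits.
Transmission delay per hop = L/R = 64000/31000000000 = 0.00206452 ms; 3 hops → 0.00619355 ms.
Propagation delays (d/s per hop): 26, 6.43333, 0.00071066 ms; sum = 32.434 ms.
End-to-end = 32.4 ms.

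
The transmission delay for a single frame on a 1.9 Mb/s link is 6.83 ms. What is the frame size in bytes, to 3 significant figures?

1620 bytes

L = R × t_tx = 1900000 b/s × 0.00683 s = 12977 bits.
In bytes: 12977 / 8 = 1620 bytes.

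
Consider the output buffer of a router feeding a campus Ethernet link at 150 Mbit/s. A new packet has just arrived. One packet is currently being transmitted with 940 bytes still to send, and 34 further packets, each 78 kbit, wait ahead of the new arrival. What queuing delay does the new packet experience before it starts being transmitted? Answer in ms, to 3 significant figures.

17.7 ms

Each queued packet: L/R = 78000/150000000 = 0.52 ms.
34 queued → 17.68 ms.
Plus remaining 7520 bits of current packet: 0.0501333 ms.
Queuing delay = 17.7 ms.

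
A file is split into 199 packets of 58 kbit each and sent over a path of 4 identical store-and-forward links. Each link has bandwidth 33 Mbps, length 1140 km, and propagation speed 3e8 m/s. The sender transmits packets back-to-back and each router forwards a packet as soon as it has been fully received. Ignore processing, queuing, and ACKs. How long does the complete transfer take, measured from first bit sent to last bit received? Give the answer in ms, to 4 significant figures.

Per-hop transmission t_tx = L/R = 58000/33000000 = 1.75758 ms.
Per-hop propagation t_prop = 1140000/300000000 = 3.8 ms.
Pipeline fill: first packet needs 4·t_tx to clear all hops; remaining 198 packets each add one t_tx.
Total = (4+199-1)·t_tx + 4·t_prop = 202·1.75758 + 4·3.8 = 370.2 ms.

370.2 ms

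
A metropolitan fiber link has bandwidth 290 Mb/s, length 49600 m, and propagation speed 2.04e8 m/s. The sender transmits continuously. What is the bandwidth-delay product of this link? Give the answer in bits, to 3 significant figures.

70500 bits

Propagation delay = 49600 / 204000000 = 0.000243137 s.
BDP = R × t_prop = 290000000 × 0.000243137 = 70509.8 bits.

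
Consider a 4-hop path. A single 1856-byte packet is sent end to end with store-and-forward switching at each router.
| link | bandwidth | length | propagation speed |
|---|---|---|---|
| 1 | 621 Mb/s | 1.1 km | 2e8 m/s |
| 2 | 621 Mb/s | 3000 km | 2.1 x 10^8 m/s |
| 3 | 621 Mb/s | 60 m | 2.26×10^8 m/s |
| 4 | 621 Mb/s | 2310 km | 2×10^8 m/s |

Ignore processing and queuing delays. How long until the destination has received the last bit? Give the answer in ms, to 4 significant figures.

L = 1856 × 8 = 14848 bits.
Transmission delay per hop = L/R = 14848/621000000 = 0.0239098 ms; 4 hops → 0.0956393 ms.
Propagation delays (d/s per hop): 0.0055, 14.2857, 0.000265487, 11.55 ms; sum = 25.8415 ms.
End-to-end = 25.94 ms.

25.94 ms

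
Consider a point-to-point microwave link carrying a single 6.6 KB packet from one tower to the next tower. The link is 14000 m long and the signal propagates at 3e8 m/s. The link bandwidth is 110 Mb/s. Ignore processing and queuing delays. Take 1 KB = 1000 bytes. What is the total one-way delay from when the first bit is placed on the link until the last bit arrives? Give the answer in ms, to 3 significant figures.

0.527 ms

L = 52800 bits.
Transmission delay = L/R = 52800 / 110000000 = 0.48 ms.
Propagation delay = d/s = 14000 m / 300000000 m/s = 0.0466667 ms.
Total = 0.527 ms.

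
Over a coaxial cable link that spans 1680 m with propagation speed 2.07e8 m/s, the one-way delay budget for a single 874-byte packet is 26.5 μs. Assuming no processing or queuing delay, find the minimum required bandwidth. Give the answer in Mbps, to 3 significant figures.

L = 6992 bits.
Propagation delay = 1680 / 2.07e+08 = 8.11594 μs.
Transmission budget = 26.5 − 8.11594 = 18.3841 μs.
R ≥ L / t_tx = 6992 bits / 1.83841e-05 s = 380 Mbps.

380 Mbps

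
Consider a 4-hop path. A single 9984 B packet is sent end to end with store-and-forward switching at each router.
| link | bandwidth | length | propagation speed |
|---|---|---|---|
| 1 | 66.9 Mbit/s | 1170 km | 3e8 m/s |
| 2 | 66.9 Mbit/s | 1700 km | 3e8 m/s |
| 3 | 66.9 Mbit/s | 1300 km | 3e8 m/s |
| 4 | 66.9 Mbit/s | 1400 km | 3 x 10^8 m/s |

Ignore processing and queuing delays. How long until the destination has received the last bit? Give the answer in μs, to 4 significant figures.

23340 μs

L = 9984 × 8 = 79872 bits.
Transmission delay per hop = L/R = 79872/6.69e+07 = 1193.9 μs; 4 hops → 4775.61 μs.
Propagation delays (d/s per hop): 3900, 5666.67, 4333.33, 4666.67 μs; sum = 18566.7 μs.
End-to-end = 23340 μs.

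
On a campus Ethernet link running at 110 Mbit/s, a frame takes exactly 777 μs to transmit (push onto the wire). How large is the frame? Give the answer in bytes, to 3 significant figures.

10700 bytes

L = R × t_tx = 110000000 b/s × 0.000777 s = 85470 bits.
In bytes: 85470 / 8 = 10700 bytes.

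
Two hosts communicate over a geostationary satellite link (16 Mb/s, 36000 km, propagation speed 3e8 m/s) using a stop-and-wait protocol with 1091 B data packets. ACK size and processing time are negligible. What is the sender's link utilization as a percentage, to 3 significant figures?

0.227 %

t_tx = L/R = 8728/16000000 = 0.0005455 s.
t_prop = 36000000/300000000 = 0.12 s; RTT = 0.24 s.
Cycle = t_tx + RTT = 0.240546 s.
Utilization = t_tx / cycle = 0.0005455/0.240546 = 0.227 %.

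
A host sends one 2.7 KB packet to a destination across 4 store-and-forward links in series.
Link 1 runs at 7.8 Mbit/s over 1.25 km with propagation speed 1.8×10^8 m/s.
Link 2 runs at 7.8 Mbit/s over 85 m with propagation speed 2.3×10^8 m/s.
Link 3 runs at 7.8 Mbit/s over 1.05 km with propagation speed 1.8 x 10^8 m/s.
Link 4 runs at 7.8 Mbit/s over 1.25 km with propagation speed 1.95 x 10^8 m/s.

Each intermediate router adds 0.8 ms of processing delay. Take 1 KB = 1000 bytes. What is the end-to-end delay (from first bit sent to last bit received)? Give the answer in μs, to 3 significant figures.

L = 21600 bits.
Transmission delay per hop = L/R = 21600/7800000 = 2769.23 μs; 4 hops → 11076.9 μs.
Propagation delays (d/s per hop): 6.94444, 0.369565, 5.83333, 6.41026 μs; sum = 19.5576 μs.
Processing at 3 router(s): 3 × 0.8 ms = 2400 μs.
End-to-end = 13500 μs.

13500 μs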